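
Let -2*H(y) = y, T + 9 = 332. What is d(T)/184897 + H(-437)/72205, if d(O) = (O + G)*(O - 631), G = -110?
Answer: -9393073651/26700975770 ≈ -0.35179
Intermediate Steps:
T = 323 (T = -9 + 332 = 323)
H(y) = -y/2
d(O) = (-631 + O)*(-110 + O) (d(O) = (O - 110)*(O - 631) = (-110 + O)*(-631 + O) = (-631 + O)*(-110 + O))
d(T)/184897 + H(-437)/72205 = (69410 + 323² - 741*323)/184897 - ½*(-437)/72205 = (69410 + 104329 - 239343)*(1/184897) + (437/2)*(1/72205) = -65604*1/184897 + 437/144410 = -65604/184897 + 437/144410 = -9393073651/26700975770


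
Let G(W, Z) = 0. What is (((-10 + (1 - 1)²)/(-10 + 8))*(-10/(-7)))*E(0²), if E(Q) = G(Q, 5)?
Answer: 0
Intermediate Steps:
E(Q) = 0
(((-10 + (1 - 1)²)/(-10 + 8))*(-10/(-7)))*E(0²) = (((-10 + (1 - 1)²)/(-10 + 8))*(-10/(-7)))*0 = (((-10 + 0²)/(-2))*(-10*(-1)/7))*0 = (((-10 + 0)*(-½))*(-5*(-2/7)))*0 = (-10*(-½)*(10/7))*0 = (5*(10/7))*0 = (50/7)*0 = 0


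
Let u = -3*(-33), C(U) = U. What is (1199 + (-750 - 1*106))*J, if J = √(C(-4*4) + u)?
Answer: 343*√83 ≈ 3124.9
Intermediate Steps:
u = 99
J = √83 (J = √(-4*4 + 99) = √(-16 + 99) = √83 ≈ 9.1104)
(1199 + (-750 - 1*106))*J = (1199 + (-750 - 1*106))*√83 = (1199 + (-750 - 106))*√83 = (1199 - 856)*√83 = 343*√83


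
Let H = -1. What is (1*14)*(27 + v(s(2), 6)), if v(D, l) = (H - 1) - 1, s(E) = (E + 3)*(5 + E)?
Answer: 336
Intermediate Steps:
s(E) = (3 + E)*(5 + E)
v(D, l) = -3 (v(D, l) = (-1 - 1) - 1 = -2 - 1 = -3)
(1*14)*(27 + v(s(2), 6)) = (1*14)*(27 - 3) = 14*24 = 336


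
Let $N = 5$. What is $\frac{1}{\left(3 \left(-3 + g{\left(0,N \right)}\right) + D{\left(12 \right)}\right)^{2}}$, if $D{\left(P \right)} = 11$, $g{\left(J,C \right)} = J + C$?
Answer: $\frac{1}{289} \approx 0.0034602$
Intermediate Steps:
$g{\left(J,C \right)} = C + J$
$\frac{1}{\left(3 \left(-3 + g{\left(0,N \right)}\right) + D{\left(12 \right)}\right)^{2}} = \frac{1}{\left(3 \left(-3 + \left(5 + 0\right)\right) + 11\right)^{2}} = \frac{1}{\left(3 \left(-3 + 5\right) + 11\right)^{2}} = \frac{1}{\left(3 \cdot 2 + 11\right)^{2}} = \frac{1}{\left(6 + 11\right)^{2}} = \frac{1}{17^{2}} = \frac{1}{289}$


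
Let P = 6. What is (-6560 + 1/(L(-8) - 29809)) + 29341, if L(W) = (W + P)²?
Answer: 678987704/29805 ≈ 22781.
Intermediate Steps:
L(W) = (6 + W)² (L(W) = (W + 6)² = (6 + W)²)
(-6560 + 1/(L(-8) - 29809)) + 29341 = (-6560 + 1/((6 - 8)² - 29809)) + 29341 = (-6560 + 1/((-2)² - 29809)) + 29341 = (-6560 + 1/(4 - 29809)) + 29341 = (-6560 + 1/(-29805)) + 29341 = (-6560 - 1/29805) + 29341 = -195520801/29805 + 29341 = 678987704/29805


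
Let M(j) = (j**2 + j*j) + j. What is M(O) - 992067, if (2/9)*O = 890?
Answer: 31091988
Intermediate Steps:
O = 4005 (O = (9/2)*890 = 4005)
M(j) = j + 2*j**2 (M(j) = (j**2 + j**2) + j = 2*j**2 + j = j + 2*j**2)
M(O) - 992067 = 4005*(1 + 2*4005) - 992067 = 4005*(1 + 8010) - 992067 = 4005*8011 - 992067 = 32084055 - 992067 = 31091988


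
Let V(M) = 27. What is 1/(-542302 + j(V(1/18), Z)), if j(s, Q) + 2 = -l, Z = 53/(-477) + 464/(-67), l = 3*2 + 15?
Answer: -1/542325 ≈ -1.8439e-6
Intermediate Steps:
l = 21 (l = 6 + 15 = 21)
Z = -4243/603 (Z = 53*(-1/477) + 464*(-1/67) = -⅑ - 464/67 = -4243/603 ≈ -7.0365)
j(s, Q) = -23 (j(s, Q) = -2 - 1*21 = -2 - 21 = -23)
1/(-542302 + j(V(1/18), Z)) = 1/(-542302 - 23) = 1/(-542325) = -1/542325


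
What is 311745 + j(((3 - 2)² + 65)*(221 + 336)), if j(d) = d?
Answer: 348507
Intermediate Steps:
311745 + j(((3 - 2)² + 65)*(221 + 336)) = 311745 + ((3 - 2)² + 65)*(221 + 336) = 311745 + (1² + 65)*557 = 311745 + (1 + 65)*557 = 311745 + 66*557 = 311745 + 36762 = 348507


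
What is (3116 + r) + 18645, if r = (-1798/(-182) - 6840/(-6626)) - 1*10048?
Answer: 3534559986/301483 ≈ 11724.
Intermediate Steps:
r = -3026011577/301483 (r = (-1798*(-1/182) - 6840*(-1/6626)) - 10048 = (899/91 + 3420/3313) - 10048 = 3289607/301483 - 10048 = -3026011577/301483 ≈ -10037.)
(3116 + r) + 18645 = (3116 - 3026011577/301483) + 18645 = -2086590549/301483 + 18645 = 3534559986/301483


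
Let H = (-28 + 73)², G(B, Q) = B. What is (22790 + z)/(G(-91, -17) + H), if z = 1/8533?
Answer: 194467071/16502822 ≈ 11.784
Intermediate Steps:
z = 1/8533 ≈ 0.00011719
H = 2025 (H = 45² = 2025)
(22790 + z)/(G(-91, -17) + H) = (22790 + 1/8533)/(-91 + 2025) = (194467071/8533)/1934 = (194467071/8533)*(1/1934) = 194467071/16502822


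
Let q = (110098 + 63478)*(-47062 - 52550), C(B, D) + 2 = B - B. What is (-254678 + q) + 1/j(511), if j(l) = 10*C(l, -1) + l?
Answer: -8489639030289/491 ≈ -1.7290e+10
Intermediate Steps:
C(B, D) = -2 (C(B, D) = -2 + (B - B) = -2 + 0 = -2)
q = -17290252512 (q = 173576*(-99612) = -17290252512)
j(l) = -20 + l (j(l) = 10*(-2) + l = -20 + l)
(-254678 + q) + 1/j(511) = (-254678 - 17290252512) + 1/(-20 + 511) = -17290507190 + 1/491 = -8489639030289/491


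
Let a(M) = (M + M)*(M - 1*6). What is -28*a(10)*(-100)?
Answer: 224000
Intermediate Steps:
a(M) = 2*M*(-6 + M) (a(M) = (2*M)*(M - 6) = (2*M)*(-6 + M) = 2*M*(-6 + M))
-28*a(10)*(-100) = -56*10*(-6 + 10)*(-100) = -56*10*4*(-100) = -28*80*(-100) = -2240*(-100) = 224000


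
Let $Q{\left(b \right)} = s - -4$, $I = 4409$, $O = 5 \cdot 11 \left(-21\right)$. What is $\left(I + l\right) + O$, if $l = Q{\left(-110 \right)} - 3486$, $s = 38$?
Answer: $-190$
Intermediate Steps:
$O = -1155$ ($O = 55 \left(-21\right) = -1155$)
$Q{\left(b \right)} = 42$ ($Q{\left(b \right)} = 38 - -4 = 38 + 4 = 42$)
$l = -3444$ ($l = 42 - 3486 = -3444$)
$\left(I + l\right) + O = \left(4409 - 3444\right) - 1155 = 965 - 1155 = -190$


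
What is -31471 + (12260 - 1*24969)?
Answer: -44180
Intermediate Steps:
-31471 + (12260 - 1*24969) = -31471 + (12260 - 24969) = -31471 - 12709 = -44180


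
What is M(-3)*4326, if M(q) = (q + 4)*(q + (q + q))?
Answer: -38934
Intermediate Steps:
M(q) = 3*q*(4 + q) (M(q) = (4 + q)*(q + 2*q) = (4 + q)*(3*q) = 3*q*(4 + q))
M(-3)*4326 = (3*(-3)*(4 - 3))*4326 = (3*(-3)*1)*4326 = -9*4326 = -38934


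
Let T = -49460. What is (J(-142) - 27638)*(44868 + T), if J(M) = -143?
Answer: 127570352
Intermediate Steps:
(J(-142) - 27638)*(44868 + T) = (-143 - 27638)*(44868 - 49460) = -27781*(-4592) = 127570352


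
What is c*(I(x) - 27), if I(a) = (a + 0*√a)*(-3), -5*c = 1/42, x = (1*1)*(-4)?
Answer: 1/14 ≈ 0.071429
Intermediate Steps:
x = -4 (x = 1*(-4) = -4)
c = -1/210 (c = -⅕/42 = -⅕*1/42 = -1/210 ≈ -0.0047619)
I(a) = -3*a (I(a) = (a + 0)*(-3) = a*(-3) = -3*a)
c*(I(x) - 27) = -(-3*(-4) - 27)/210 = -(12 - 27)/210 = -1/210*(-15) = 1/14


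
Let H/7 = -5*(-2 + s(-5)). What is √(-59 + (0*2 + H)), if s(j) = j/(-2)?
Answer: 3*I*√34/2 ≈ 8.7464*I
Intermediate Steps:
s(j) = -j/2 (s(j) = j*(-½) = -j/2)
H = -35/2 (H = 7*(-5*(-2 - ½*(-5))) = 7*(-5*(-2 + 5/2)) = 7*(-5*½) = 7*(-5/2) = -35/2 ≈ -17.500)
√(-59 + (0*2 + H)) = √(-59 + (0*2 - 35/2)) = √(-59 + (0 - 35/2)) = √(-59 - 35/2) = √(-153/2) = 3*I*√34/2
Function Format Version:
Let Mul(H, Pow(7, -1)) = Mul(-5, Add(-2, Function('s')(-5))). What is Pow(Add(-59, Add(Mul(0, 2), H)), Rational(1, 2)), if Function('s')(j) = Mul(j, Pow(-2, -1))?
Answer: Mul(Rational(3, 2), I, Pow(34, Rational(1, 2))) ≈ Mul(8.7464, I)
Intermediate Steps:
Function('s')(j) = Mul(Rational(-1, 2), j) (Function('s')(j) = Mul(j, Rational(-1, 2)) = Mul(Rational(-1, 2), j))
H = Rational(-35, 2) (H = Mul(7, Mul(-5, Add(-2, Mul(Rational(-1, 2), -5)))) = Mul(7, Mul(-5, Add(-2, Rational(5, 2)))) = Mul(7, Mul(-5, Rational(1, 2))) = Mul(7, Rational(-5, 2)) = Rational(-35, 2) ≈ -17.500)
Pow(Add(-59, Add(Mul(0, 2), H)), Rational(1, 2)) = Pow(Add(-59, Add(Mul(0, 2), Rational(-35, 2))), Rational(1, 2)) = Pow(Add(-59, Add(0, Rational(-35, 2))), Rational(1, 2)) = Pow(Add(-59, Rational(-35, 2)), Rational(1, 2)) = Pow(Rational(-153, 2), Rational(1, 2)) = Mul(Rational(3, 2), I, Pow(34, Rational(1, 2)))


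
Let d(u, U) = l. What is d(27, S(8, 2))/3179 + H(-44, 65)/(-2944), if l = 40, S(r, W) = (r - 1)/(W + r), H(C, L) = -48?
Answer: 16897/584936 ≈ 0.028887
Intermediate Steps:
S(r, W) = (-1 + r)/(W + r)
d(u, U) = 40
d(27, S(8, 2))/3179 + H(-44, 65)/(-2944) = 40/3179 - 48/(-2944) = 40*(1/3179) - 48*(-1/2944) = 40/3179 + 3/184 = 16897/584936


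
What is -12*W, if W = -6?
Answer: 72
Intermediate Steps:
-12*W = -12*(-6) = 72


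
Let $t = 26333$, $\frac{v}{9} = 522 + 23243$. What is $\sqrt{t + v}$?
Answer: $\sqrt{240218} \approx 490.12$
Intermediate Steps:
$v = 213885$ ($v = 9 \left(522 + 23243\right) = 9 \cdot 23765 = 213885$)
$\sqrt{t + v} = \sqrt{26333 + 213885} = \sqrt{240218}$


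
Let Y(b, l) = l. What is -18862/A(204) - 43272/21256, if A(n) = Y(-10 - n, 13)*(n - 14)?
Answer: -31738282/3281395 ≈ -9.6722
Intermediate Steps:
A(n) = -182 + 13*n (A(n) = 13*(n - 14) = 13*(-14 + n) = -182 + 13*n)
-18862/A(204) - 43272/21256 = -18862/(-182 + 13*204) - 43272/21256 = -18862/(-182 + 2652) - 43272*1/21256 = -18862/2470 - 5409/2657 = -18862*1/2470 - 5409/2657 = -9431/1235 - 5409/2657 = -31738282/3281395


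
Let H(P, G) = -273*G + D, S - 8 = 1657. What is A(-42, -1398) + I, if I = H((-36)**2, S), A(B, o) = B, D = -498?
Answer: -455085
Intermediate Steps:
S = 1665 (S = 8 + 1657 = 1665)
H(P, G) = -498 - 273*G (H(P, G) = -273*G - 498 = -498 - 273*G)
I = -455043 (I = -498 - 273*1665 = -498 - 454545 = -455043)
A(-42, -1398) + I = -42 - 455043 = -455085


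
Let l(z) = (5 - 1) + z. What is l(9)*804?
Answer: 10452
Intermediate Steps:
l(z) = 4 + z
l(9)*804 = (4 + 9)*804 = 13*804 = 10452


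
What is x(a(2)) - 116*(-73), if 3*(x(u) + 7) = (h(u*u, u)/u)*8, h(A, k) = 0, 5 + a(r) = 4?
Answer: 8461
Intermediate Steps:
a(r) = -1 (a(r) = -5 + 4 = -1)
x(u) = -7 (x(u) = -7 + ((0/u)*8)/3 = -7 + (0*8)/3 = -7 + (⅓)*0 = -7 + 0 = -7)
x(a(2)) - 116*(-73) = -7 - 116*(-73) = -7 + 8468 = 8461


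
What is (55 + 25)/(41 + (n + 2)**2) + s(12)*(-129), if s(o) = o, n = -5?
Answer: -7732/5 ≈ -1546.4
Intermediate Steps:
(55 + 25)/(41 + (n + 2)**2) + s(12)*(-129) = (55 + 25)/(41 + (-5 + 2)**2) + 12*(-129) = 80/(41 + (-3)**2) - 1548 = 80/(41 + 9) - 1548 = 80/50 - 1548 = 80*(1/50) - 1548 = 8/5 - 1548 = -7732/5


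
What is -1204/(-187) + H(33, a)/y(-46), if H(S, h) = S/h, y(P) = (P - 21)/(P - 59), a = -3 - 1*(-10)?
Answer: 173233/12529 ≈ 13.827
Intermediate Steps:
a = 7 (a = -3 + 10 = 7)
y(P) = (-21 + P)/(-59 + P)
-1204/(-187) + H(33, a)/y(-46) = -1204/(-187) + (33/7)/(((-21 - 46)/(-59 - 46))) = -1204*(-1/187) + (33*(⅐))/((-67/(-105))) = 1204/187 + 33/(7*((-1/105*(-67)))) = 1204/187 + 33/(7*(67/105)) = 1204/187 + (33/7)*(105/67) = 1204/187 + 495/67 = 173233/12529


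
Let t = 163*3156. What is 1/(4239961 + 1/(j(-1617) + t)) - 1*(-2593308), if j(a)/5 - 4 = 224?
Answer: 5668940720287530060/2185988212849 ≈ 2.5933e+6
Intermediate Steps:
t = 514428
j(a) = 1140 (j(a) = 20 + 5*224 = 20 + 1120 = 1140)
1/(4239961 + 1/(j(-1617) + t)) - 1*(-2593308) = 1/(4239961 + 1/(1140 + 514428)) - 1*(-2593308) = 1/(4239961 + 1/515568) + 2593308 = 1/(2185988212849/515568) + 2593308 = 515568/2185988212849 + 2593308 = 5668940720287530060/2185988212849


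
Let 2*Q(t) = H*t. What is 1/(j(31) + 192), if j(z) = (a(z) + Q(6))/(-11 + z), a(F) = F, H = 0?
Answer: 20/3871 ≈ 0.0051666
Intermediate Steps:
Q(t) = 0 (Q(t) = (0*t)/2 = (½)*0 = 0)
j(z) = z/(-11 + z) (j(z) = (z + 0)/(-11 + z) = z/(-11 + z))
1/(j(31) + 192) = 1/(31/(-11 + 31) + 192) = 1/(31/20 + 192) = 1/(3871/20) = 20/3871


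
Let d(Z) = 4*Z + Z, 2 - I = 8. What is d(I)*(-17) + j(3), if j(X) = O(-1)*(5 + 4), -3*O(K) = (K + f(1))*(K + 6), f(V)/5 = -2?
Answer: 675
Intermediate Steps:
I = -6 (I = 2 - 1*8 = 2 - 8 = -6)
f(V) = -10 (f(V) = 5*(-2) = -10)
O(K) = -(-10 + K)*(6 + K)/3 (O(K) = -(K - 10)*(K + 6)/3 = -(-10 + K)*(6 + K)/3)
j(X) = 165 (j(X) = (20 - ⅓*(-1)² + (4/3)*(-1))*(5 + 4) = (20 - ⅓*1 - 4/3)*9 = (20 - ⅓ - 4/3)*9 = (55/3)*9 = 165)
d(Z) = 5*Z
d(I)*(-17) + j(3) = (5*(-6))*(-17) + 165 = -30*(-17) + 165 = 510 + 165 = 675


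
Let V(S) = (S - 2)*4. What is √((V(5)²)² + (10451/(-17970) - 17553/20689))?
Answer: √2865960408875165452230/371781330 ≈ 144.00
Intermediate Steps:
V(S) = -8 + 4*S (V(S) = (-2 + S)*4 = -8 + 4*S)
√((V(5)²)² + (10451/(-17970) - 17553/20689)) = √(((-8 + 4*5)²)² + (10451/(-17970) - 17553/20689)) = √(((-8 + 20)²)² + (10451*(-1/17970) - 17553*1/20689)) = √((12²)² + (-10451/17970 - 17553/20689)) = √(144² - 531648149/371781330) = √(20736 - 531648149/371781330) = √(7708726010731/371781330) = √2865960408875165452230/371781330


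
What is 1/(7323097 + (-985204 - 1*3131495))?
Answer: 1/3206398 ≈ 3.1188e-7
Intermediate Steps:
1/(7323097 + (-985204 - 1*3131495)) = 1/(7323097 + (-985204 - 3131495)) = 1/(7323097 - 4116699) = 1/3206398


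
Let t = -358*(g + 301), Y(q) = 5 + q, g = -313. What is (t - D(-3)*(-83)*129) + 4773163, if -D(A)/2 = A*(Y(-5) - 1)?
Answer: 4713217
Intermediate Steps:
D(A) = 2*A (D(A) = -2*A*((5 - 5) - 1) = -2*A*(0 - 1) = -2*A*(-1) = -(-2)*A = 2*A)
t = 4296 (t = -358*(-313 + 301) = -358*(-12) = 4296)
(t - D(-3)*(-83)*129) + 4773163 = (4296 - (2*(-3))*(-83)*129) + 4773163 = (4296 - (-6*(-83))*129) + 4773163 = (4296 - 498*129) + 4773163 = (4296 - 1*64242) + 4773163 = (4296 - 64242) + 4773163 = -59946 + 4773163 = 4713217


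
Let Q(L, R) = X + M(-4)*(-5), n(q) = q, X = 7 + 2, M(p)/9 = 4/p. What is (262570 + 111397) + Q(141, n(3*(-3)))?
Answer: 374021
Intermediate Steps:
M(p) = 36/p (M(p) = 9*(4/p) = 36/p)
X = 9
Q(L, R) = 54 (Q(L, R) = 9 + (36/(-4))*(-5) = 9 + (36*(-1/4))*(-5) = 9 - 9*(-5) = 9 + 45 = 54)
(262570 + 111397) + Q(141, n(3*(-3))) = (262570 + 111397) + 54 = 373967 + 54 = 374021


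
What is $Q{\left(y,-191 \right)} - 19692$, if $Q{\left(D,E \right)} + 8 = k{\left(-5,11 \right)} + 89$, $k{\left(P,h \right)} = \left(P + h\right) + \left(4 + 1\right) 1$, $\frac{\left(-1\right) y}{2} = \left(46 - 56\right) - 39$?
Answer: $-19600$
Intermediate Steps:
$y = 98$ ($y = - 2 \left(\left(46 - 56\right) - 39\right) = - 2 \left(-10 - 39\right) = \left(-2\right) \left(-49\right) = 98$)
$k{\left(P,h \right)} = 5 + P + h$ ($k{\left(P,h \right)} = \left(P + h\right) + 5 \cdot 1 = \left(P + h\right) + 5 = 5 + P + h$)
$Q{\left(D,E \right)} = 92$ ($Q{\left(D,E \right)} = -8 + \left(\left(5 - 5 + 11\right) + 89\right) = -8 + \left(11 + 89\right) = -8 + 100 = 92$)
$Q{\left(y,-191 \right)} - 19692 = 92 - 19692 = -19600$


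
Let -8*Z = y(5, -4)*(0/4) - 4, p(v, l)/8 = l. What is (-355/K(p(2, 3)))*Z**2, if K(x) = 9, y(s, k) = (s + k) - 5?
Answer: -355/36 ≈ -9.8611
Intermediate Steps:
p(v, l) = 8*l
y(s, k) = -5 + k + s (y(s, k) = (k + s) - 5 = -5 + k + s)
Z = 1/2 (Z = -((-5 - 4 + 5)*(0/4) - 4)/8 = -(-0/4 - 4)/8 = -(-4*0 - 4)/8 = -(0 - 4)/8 = -1/8*(-4) = 1/2 ≈ 0.50000)
(-355/K(p(2, 3)))*Z**2 = (-355/9)*(1/2)**2 = -355*1/9*(1/4) = -355/9*1/4 = -355/36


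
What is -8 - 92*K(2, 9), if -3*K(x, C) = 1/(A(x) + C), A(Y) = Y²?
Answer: -220/39 ≈ -5.6410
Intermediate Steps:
K(x, C) = -1/(3*(C + x²)) (K(x, C) = -1/(3*(x² + C)) = -1/(3*(C + x²)))
-8 - 92*K(2, 9) = -8 - (-92)/(3*9 + 3*2²) = -8 - (-92)/(27 + 3*4) = -8 - (-92)/(27 + 12) = -8 - (-92)/39 = -8 - 92*(-1/39) = -8 + 92/39 = -220/39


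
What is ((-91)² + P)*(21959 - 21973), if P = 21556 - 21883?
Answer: -111356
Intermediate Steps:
P = -327
((-91)² + P)*(21959 - 21973) = ((-91)² - 327)*(21959 - 21973) = (8281 - 327)*(-14) = 7954*(-14) = -111356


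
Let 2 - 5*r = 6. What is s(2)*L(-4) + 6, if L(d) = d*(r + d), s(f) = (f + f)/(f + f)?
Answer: 126/5 ≈ 25.200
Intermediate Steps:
r = -⅘ (r = ⅖ - ⅕*6 = ⅖ - 6/5 = -⅘ ≈ -0.80000)
s(f) = 1 (s(f) = (2*f)/((2*f)) = (2*f)*(1/(2*f)) = 1)
L(d) = d*(-⅘ + d)
s(2)*L(-4) + 6 = 1*((⅕)*(-4)*(-4 + 5*(-4))) + 6 = 1*((⅕)*(-4)*(-4 - 20)) + 6 = 1*((⅕)*(-4)*(-24)) + 6 = 1*(96/5) + 6 = 96/5 + 6 = 126/5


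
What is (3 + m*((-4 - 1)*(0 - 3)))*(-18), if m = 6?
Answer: -1674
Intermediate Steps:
(3 + m*((-4 - 1)*(0 - 3)))*(-18) = (3 + 6*((-4 - 1)*(0 - 3)))*(-18) = (3 + 6*(-5*(-3)))*(-18) = (3 + 6*15)*(-18) = (3 + 90)*(-18) = 93*(-18) = -1674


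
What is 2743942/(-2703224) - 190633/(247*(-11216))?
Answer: -885795188349/936110251856 ≈ -0.94625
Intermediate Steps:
2743942/(-2703224) - 190633/(247*(-11216)) = 2743942*(-1/2703224) - 190633/(-2770352) = -1371971/1351612 - 190633*(-1/2770352) = -1371971/1351612 + 190633/2770352 = -885795188349/936110251856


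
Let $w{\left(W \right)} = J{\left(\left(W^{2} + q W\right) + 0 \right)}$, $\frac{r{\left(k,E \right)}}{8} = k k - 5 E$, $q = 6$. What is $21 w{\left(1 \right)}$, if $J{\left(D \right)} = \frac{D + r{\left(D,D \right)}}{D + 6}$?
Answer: $\frac{2499}{13} \approx 192.23$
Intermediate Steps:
$r{\left(k,E \right)} = - 40 E + 8 k^{2}$ ($r{\left(k,E \right)} = 8 \left(k k - 5 E\right) = 8 \left(k^{2} - 5 E\right) = - 40 E + 8 k^{2}$)
$J{\left(D \right)} = \frac{- 39 D + 8 D^{2}}{6 + D}$ ($J{\left(D \right)} = \frac{D + \left(- 40 D + 8 D^{2}\right)}{D + 6} = \frac{- 39 D + 8 D^{2}}{6 + D}$)
$w{\left(W \right)} = \frac{\left(W^{2} + 6 W\right) \left(-39 + 8 W^{2} + 48 W\right)}{6 + W^{2} + 6 W}$ ($w{\left(W \right)} = \frac{\left(\left(W^{2} + 6 W\right) + 0\right) \left(-39 + 8 \left(\left(W^{2} + 6 W\right) + 0\right)\right)}{6 + \left(\left(W^{2} + 6 W\right) + 0\right)} = \frac{\left(W^{2} + 6 W\right) \left(-39 + 8 \left(W^{2} + 6 W\right)\right)}{6 + \left(W^{2} + 6 W\right)} = \frac{\left(W^{2} + 6 W\right) \left(-39 + \left(8 W^{2} + 48 W\right)\right)}{6 + W^{2} + 6 W} = \frac{\left(W^{2} + 6 W\right) \left(-39 + 8 W^{2} + 48 W\right)}{6 + W^{2} + 6 W}$)
$21 w{\left(1 \right)} = 21 \cdot 1 \frac{1}{6 + 1 \left(6 + 1\right)} \left(-39 + 8 \cdot 1 \left(6 + 1\right)\right) \left(6 + 1\right) = 21 \cdot 1 \frac{1}{6 + 1 \cdot 7} \left(-39 + 8 \cdot 1 \cdot 7\right) 7 = 21 \cdot 1 \frac{1}{6 + 7} \left(-39 + 56\right) 7 = 21 \cdot 1 \cdot \frac{1}{13} \cdot 17 \cdot 7 = 21 \cdot \frac{119}{13} = \frac{2499}{13}$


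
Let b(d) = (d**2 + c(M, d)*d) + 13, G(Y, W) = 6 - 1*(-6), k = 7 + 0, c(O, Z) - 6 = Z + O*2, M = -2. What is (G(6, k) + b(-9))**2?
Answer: 28561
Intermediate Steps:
c(O, Z) = 6 + Z + 2*O (c(O, Z) = 6 + (Z + O*2) = 6 + (Z + 2*O) = 6 + Z + 2*O)
k = 7
G(Y, W) = 12 (G(Y, W) = 6 + 6 = 12)
b(d) = 13 + d**2 + d*(2 + d) (b(d) = (d**2 + (6 + d + 2*(-2))*d) + 13 = (d**2 + (6 + d - 4)*d) + 13 = (d**2 + (2 + d)*d) + 13 = (d**2 + d*(2 + d)) + 13 = 13 + d**2 + d*(2 + d))
(G(6, k) + b(-9))**2 = (12 + (13 + (-9)**2 - 9*(2 - 9)))**2 = (12 + (13 + 81 - 9*(-7)))**2 = (12 + (13 + 81 + 63))**2 = (12 + 157)**2 = 169**2 = 28561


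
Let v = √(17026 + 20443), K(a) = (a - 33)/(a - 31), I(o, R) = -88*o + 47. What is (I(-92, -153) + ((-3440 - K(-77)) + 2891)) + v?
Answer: 410021/54 + √37469 ≈ 7786.5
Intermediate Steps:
I(o, R) = 47 - 88*o
K(a) = (-33 + a)/(-31 + a)
v = √37469 ≈ 193.57
(I(-92, -153) + ((-3440 - K(-77)) + 2891)) + v = ((47 - 88*(-92)) + ((-3440 - (-33 - 77)/(-31 - 77)) + 2891)) + √37469 = ((47 + 8096) + ((-3440 - (-110)/(-108)) + 2891)) + √37469 = (8143 + ((-3440 - (-1)*(-110)/108) + 2891)) + √37469 = (8143 + ((-3440 - 1*55/54) + 2891)) + √37469 = (8143 + ((-3440 - 55/54) + 2891)) + √37469 = (8143 + (-185815/54 + 2891)) + √37469 = (8143 - 29701/54) + √37469 = 410021/54 + √37469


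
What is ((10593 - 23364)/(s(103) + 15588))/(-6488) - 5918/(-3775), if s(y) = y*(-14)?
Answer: 49381618199/31496969200 ≈ 1.5678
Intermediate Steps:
s(y) = -14*y
((10593 - 23364)/(s(103) + 15588))/(-6488) - 5918/(-3775) = ((10593 - 23364)/(-14*103 + 15588))/(-6488) - 5918/(-3775) = -12771/(-1442 + 15588)*(-1/6488) - 5918*(-1/3775) = -12771/14146*(-1/6488) + 5918/3775 = -12771*1/14146*(-1/6488) + 5918/3775 = -1161/1286*(-1/6488) + 5918/3775 = 1161/8343568 + 5918/3775 = 49381618199/31496969200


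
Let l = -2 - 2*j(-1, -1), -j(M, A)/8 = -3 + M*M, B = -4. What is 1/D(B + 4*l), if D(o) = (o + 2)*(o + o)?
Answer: 1/38640 ≈ 2.5880e-5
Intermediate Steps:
j(M, A) = 24 - 8*M**2 (j(M, A) = -8*(-3 + M*M) = -8*(-3 + M**2) = 24 - 8*M**2)
l = -34 (l = -2 - 2*(24 - 8*(-1)**2) = -2 - 2*(24 - 8*1) = -2 - 2*(24 - 8) = -2 - 2*16 = -2 - 32 = -34)
D(o) = 2*o*(2 + o) (D(o) = (2 + o)*(2*o) = 2*o*(2 + o))
1/D(B + 4*l) = 1/(2*(-4 + 4*(-34))*(2 + (-4 + 4*(-34)))) = 1/(2*(-4 - 136)*(2 + (-4 - 136))) = 1/(2*(-140)*(2 - 140)) = 1/(2*(-140)*(-138)) = 1/38640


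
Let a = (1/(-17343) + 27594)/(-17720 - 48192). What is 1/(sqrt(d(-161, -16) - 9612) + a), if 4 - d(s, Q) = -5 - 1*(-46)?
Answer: -547050723934447656/12608621938103786925625 - 1306704623878817856*I*sqrt(9649)/12608621938103786925625 ≈ -4.3387e-5 - 0.01018*I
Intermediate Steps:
d(s, Q) = -37 (d(s, Q) = 4 - (-5 - 1*(-46)) = 4 - (-5 + 46) = 4 - 1*41 = 4 - 41 = -37)
a = -478562741/1143111816 (a = (-1/17343 + 27594)/(-65912) = (478562741/17343)*(-1/65912) = -478562741/1143111816 ≈ -0.41865)
1/(sqrt(d(-161, -16) - 9612) + a) = 1/(sqrt(-37 - 9612) - 478562741/1143111816) = 1/(sqrt(-9649) - 478562741/1143111816) = 1/(I*sqrt(9649) - 478562741/1143111816) = 1/(-478562741/1143111816 + I*sqrt(9649))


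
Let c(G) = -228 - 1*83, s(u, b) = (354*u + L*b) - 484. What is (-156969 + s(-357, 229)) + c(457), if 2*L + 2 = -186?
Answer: -305668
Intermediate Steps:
L = -94 (L = -1 + (½)*(-186) = -1 - 93 = -94)
s(u, b) = -484 - 94*b + 354*u (s(u, b) = (354*u - 94*b) - 484 = (-94*b + 354*u) - 484 = -484 - 94*b + 354*u)
c(G) = -311 (c(G) = -228 - 83 = -311)
(-156969 + s(-357, 229)) + c(457) = (-156969 + (-484 - 94*229 + 354*(-357))) - 311 = (-156969 + (-484 - 21526 - 126378)) - 311 = (-156969 - 148388) - 311 = -305357 - 311 = -305668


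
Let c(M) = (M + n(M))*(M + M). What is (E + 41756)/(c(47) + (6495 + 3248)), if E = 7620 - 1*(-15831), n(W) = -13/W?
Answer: 65207/14135 ≈ 4.6132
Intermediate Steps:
E = 23451 (E = 7620 + 15831 = 23451)
c(M) = 2*M*(M - 13/M) (c(M) = (M - 13/M)*(M + M) = (M - 13/M)*(2*M) = 2*M*(M - 13/M))
(E + 41756)/(c(47) + (6495 + 3248)) = (23451 + 41756)/((-26 + 2*47²) + (6495 + 3248)) = 65207/((-26 + 2*2209) + 9743) = 65207/((-26 + 4418) + 9743) = 65207/(4392 + 9743) = 65207/14135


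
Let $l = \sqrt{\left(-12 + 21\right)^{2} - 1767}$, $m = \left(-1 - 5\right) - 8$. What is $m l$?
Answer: $- 14 i \sqrt{1686} \approx - 574.85 i$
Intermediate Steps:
$m = -14$ ($m = -6 - 8 = -14$)
$l = i \sqrt{1686}$ ($l = \sqrt{9^{2} - 1767} = \sqrt{81 - 1767} = \sqrt{-1686} = i \sqrt{1686} \approx 41.061 i$)
$m l = - 14 i \sqrt{1686}$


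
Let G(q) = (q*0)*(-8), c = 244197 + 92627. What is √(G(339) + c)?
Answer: 2*√84206 ≈ 580.37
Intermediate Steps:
c = 336824
G(q) = 0 (G(q) = 0*(-8) = 0)
√(G(339) + c) = √(0 + 336824) = √336824 = 2*√84206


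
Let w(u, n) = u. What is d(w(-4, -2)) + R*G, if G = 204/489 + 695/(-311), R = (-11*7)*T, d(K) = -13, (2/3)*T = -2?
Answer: -21942656/50693 ≈ -432.85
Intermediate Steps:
T = -3 (T = (3/2)*(-2) = -3)
R = 231 (R = -11*7*(-3) = -77*(-3) = 231)
G = -92137/50693 (G = 204*(1/489) + 695*(-1/311) = 68/163 - 695/311 = -92137/50693 ≈ -1.8175)
d(w(-4, -2)) + R*G = -13 + 231*(-92137/50693) = -13 - 21283647/50693 = -21942656/50693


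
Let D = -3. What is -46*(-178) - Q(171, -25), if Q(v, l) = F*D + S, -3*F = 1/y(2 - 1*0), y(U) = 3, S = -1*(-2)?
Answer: 24557/3 ≈ 8185.7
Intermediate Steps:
S = 2
F = -⅑ (F = -⅓/3 = -⅓*⅓ = -⅑ ≈ -0.11111)
Q(v, l) = 7/3 (Q(v, l) = -⅑*(-3) + 2 = ⅓ + 2 = 7/3)
-46*(-178) - Q(171, -25) = -46*(-178) - 1*7/3 = 8188 - 7/3 = 24557/3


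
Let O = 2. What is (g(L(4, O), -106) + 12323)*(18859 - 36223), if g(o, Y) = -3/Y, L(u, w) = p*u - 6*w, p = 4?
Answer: -11340784362/53 ≈ -2.1398e+8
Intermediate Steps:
L(u, w) = -6*w + 4*u (L(u, w) = 4*u - 6*w = -6*w + 4*u)
g(o, Y) = -3/Y
(g(L(4, O), -106) + 12323)*(18859 - 36223) = (-3/(-106) + 12323)*(18859 - 36223) = (-3*(-1/106) + 12323)*(-17364) = (3/106 + 12323)*(-17364) = (1306241/106)*(-17364) = -11340784362/53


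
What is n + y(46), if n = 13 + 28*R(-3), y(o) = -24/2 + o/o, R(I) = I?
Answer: -82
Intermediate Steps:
y(o) = -11 (y(o) = -24*½ + 1 = -12 + 1 = -11)
n = -71 (n = 13 + 28*(-3) = 13 - 84 = -71)
n + y(46) = -71 - 11 = -82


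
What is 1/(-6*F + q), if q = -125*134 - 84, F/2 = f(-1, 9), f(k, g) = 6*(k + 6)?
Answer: -1/17194 ≈ -5.8160e-5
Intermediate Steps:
f(k, g) = 36 + 6*k (f(k, g) = 6*(6 + k) = 36 + 6*k)
F = 60 (F = 2*(36 + 6*(-1)) = 2*(36 - 6) = 2*30 = 60)
q = -16834 (q = -16750 - 84 = -16834)
1/(-6*F + q) = 1/(-6*60 - 16834) = 1/(-360 - 16834) = 1/(-17194) = -1/17194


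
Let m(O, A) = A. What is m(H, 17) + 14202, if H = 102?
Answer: 14219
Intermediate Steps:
m(H, 17) + 14202 = 17 + 14202 = 14219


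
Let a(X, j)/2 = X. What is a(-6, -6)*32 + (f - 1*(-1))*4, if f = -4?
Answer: -396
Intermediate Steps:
a(X, j) = 2*X
a(-6, -6)*32 + (f - 1*(-1))*4 = (2*(-6))*32 + (-4 - 1*(-1))*4 = -12*32 + (-4 + 1)*4 = -384 - 3*4 = -384 - 12 = -396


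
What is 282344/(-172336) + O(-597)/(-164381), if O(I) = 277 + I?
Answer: -5794605193/3541095502 ≈ -1.6364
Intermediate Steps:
282344/(-172336) + O(-597)/(-164381) = 282344/(-172336) + (277 - 597)/(-164381) = 282344*(-1/172336) - 320*(-1/164381) = -35293/21542 + 320/164381 = -5794605193/3541095502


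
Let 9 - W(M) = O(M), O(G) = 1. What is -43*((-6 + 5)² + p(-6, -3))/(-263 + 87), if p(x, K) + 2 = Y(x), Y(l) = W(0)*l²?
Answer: 12341/176 ≈ 70.119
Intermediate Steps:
W(M) = 8 (W(M) = 9 - 1*1 = 9 - 1 = 8)
Y(l) = 8*l²
p(x, K) = -2 + 8*x²
-43*((-6 + 5)² + p(-6, -3))/(-263 + 87) = -43*((-6 + 5)² + (-2 + 8*(-6)²))/(-263 + 87) = -43*((-1)² + (-2 + 8*36))/(-176) = -43*(1 + (-2 + 288))*(-1)/176 = -43*(1 + 286)*(-1)/176 = -12341*(-1)/176 = -43*(-287/176) = 12341/176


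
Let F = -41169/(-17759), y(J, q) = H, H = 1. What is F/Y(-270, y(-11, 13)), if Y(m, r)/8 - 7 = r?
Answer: 41169/1136576 ≈ 0.036222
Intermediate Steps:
y(J, q) = 1
Y(m, r) = 56 + 8*r
F = 41169/17759 (F = -41169*(-1/17759) = 41169/17759 ≈ 2.3182)
F/Y(-270, y(-11, 13)) = 41169/(17759*(56 + 8*1)) = 41169/(17759*(56 + 8)) = (41169/17759)/64 = (41169/17759)*(1/64) = 41169/1136576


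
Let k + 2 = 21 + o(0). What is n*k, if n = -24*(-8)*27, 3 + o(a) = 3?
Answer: 98496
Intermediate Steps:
o(a) = 0 (o(a) = -3 + 3 = 0)
n = 5184 (n = 192*27 = 5184)
k = 19 (k = -2 + (21 + 0) = -2 + 21 = 19)
n*k = 5184*19 = 98496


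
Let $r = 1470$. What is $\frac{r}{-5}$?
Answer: $-294$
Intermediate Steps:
$\frac{r}{-5} = \frac{1}{-5} \cdot 1470 = \left(- \frac{1}{5}\right) 1470 = -294$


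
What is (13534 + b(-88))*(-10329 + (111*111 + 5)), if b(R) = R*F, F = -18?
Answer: 30190646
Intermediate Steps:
b(R) = -18*R (b(R) = R*(-18) = -18*R)
(13534 + b(-88))*(-10329 + (111*111 + 5)) = (13534 - 18*(-88))*(-10329 + (111*111 + 5)) = (13534 + 1584)*(-10329 + (12321 + 5)) = 15118*(-10329 + 12326) = 15118*1997 = 30190646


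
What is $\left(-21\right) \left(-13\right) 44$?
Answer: $12012$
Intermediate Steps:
$\left(-21\right) \left(-13\right) 44 = 273 \cdot 44 = 12012$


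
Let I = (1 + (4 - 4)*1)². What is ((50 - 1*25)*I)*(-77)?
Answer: -1925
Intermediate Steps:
I = 1 (I = (1 + 0*1)² = (1 + 0)² = 1² = 1)
((50 - 1*25)*I)*(-77) = ((50 - 1*25)*1)*(-77) = ((50 - 25)*1)*(-77) = (25*1)*(-77) = 25*(-77) = -1925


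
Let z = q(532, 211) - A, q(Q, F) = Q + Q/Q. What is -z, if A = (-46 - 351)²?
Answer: 157076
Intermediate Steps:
q(Q, F) = 1 + Q (q(Q, F) = Q + 1 = 1 + Q)
A = 157609 (A = (-397)² = 157609)
z = -157076 (z = (1 + 532) - 1*157609 = 533 - 157609 = -157076)
-z = -1*(-157076) = 157076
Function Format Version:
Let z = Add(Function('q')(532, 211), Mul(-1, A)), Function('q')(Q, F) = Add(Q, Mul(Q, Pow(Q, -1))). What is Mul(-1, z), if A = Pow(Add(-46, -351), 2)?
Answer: 157076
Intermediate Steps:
Function('q')(Q, F) = Add(1, Q) (Function('q')(Q, F) = Add(Q, 1) = Add(1, Q))
A = 157609 (A = Pow(-397, 2) = 157609)
z = -157076 (z = Add(Add(1, 532), Mul(-1, 157609)) = Add(533, -157609) = -157076)
Mul(-1, z) = Mul(-1, -157076) = 157076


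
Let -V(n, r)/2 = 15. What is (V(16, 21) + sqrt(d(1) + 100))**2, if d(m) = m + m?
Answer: (30 - sqrt(102))**2 ≈ 396.03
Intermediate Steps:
V(n, r) = -30 (V(n, r) = -2*15 = -30)
d(m) = 2*m
(V(16, 21) + sqrt(d(1) + 100))**2 = (-30 + sqrt(2*1 + 100))**2 = (-30 + sqrt(2 + 100))**2 = (-30 + sqrt(102))**2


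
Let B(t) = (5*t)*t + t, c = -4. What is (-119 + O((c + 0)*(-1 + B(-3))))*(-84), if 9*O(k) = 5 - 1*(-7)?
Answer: 9884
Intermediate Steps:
B(t) = t + 5*t² (B(t) = 5*t² + t = t + 5*t²)
O(k) = 4/3 (O(k) = (5 - 1*(-7))/9 = (5 + 7)/9 = (⅑)*12 = 4/3)
(-119 + O((c + 0)*(-1 + B(-3))))*(-84) = (-119 + 4/3)*(-84) = -353/3*(-84) = 9884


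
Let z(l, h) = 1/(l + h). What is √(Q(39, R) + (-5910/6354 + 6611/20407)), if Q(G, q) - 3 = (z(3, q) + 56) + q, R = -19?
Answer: √293906314088998023/86444052 ≈ 6.2715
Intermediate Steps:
z(l, h) = 1/(h + l)
Q(G, q) = 59 + q + 1/(3 + q) (Q(G, q) = 3 + ((1/(q + 3) + 56) + q) = 3 + ((1/(3 + q) + 56) + q) = 3 + ((56 + 1/(3 + q)) + q) = 3 + (56 + q + 1/(3 + q)) = 59 + q + 1/(3 + q))
√(Q(39, R) + (-5910/6354 + 6611/20407)) = √((1 + (3 - 19)*(59 - 19))/(3 - 19) + (-5910/6354 + 6611/20407)) = √((1 - 16*40)/(-16) + (-5910*1/6354 + 6611*(1/20407))) = √(-(1 - 640)/16 + (-985/1059 + 6611/20407)) = √(-1/16*(-639) - 13099846/21611013) = √(639/16 - 13099846/21611013) = √(13599839771/345776208) = √293906314088998023/86444052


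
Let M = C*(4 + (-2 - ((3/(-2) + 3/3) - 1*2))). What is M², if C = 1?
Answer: 81/4 ≈ 20.250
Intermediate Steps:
M = 9/2 (M = 1*(4 + (-2 - ((3/(-2) + 3/3) - 1*2))) = 1*(4 + (-2 - ((3*(-½) + 3*(⅓)) - 2))) = 1*(4 + (-2 - ((-3/2 + 1) - 2))) = 1*(4 + (-2 - (-½ - 2))) = 1*(4 + (-2 - 1*(-5/2))) = 1*(4 + (-2 + 5/2)) = 1*(4 + ½) = 1*(9/2) = 9/2 ≈ 4.5000)
M² = (9/2)² = 81/4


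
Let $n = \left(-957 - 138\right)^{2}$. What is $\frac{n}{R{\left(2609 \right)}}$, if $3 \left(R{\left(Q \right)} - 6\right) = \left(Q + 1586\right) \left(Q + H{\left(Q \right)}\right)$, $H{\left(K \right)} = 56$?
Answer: $\frac{3597075}{11179693} \approx 0.32175$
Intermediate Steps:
$R{\left(Q \right)} = 6 + \frac{\left(56 + Q\right) \left(1586 + Q\right)}{3}$ ($R{\left(Q \right)} = 6 + \frac{\left(Q + 1586\right) \left(Q + 56\right)}{3} = 6 + \frac{\left(1586 + Q\right) \left(56 + Q\right)}{3} = 6 + \frac{\left(56 + Q\right) \left(1586 + Q\right)}{3}$)
$n = 1199025$ ($n = \left(-957 + \left(-277 + 139\right)\right)^{2} = \left(-957 - 138\right)^{2} = \left(-1095\right)^{2} = 1199025$)
$\frac{n}{R{\left(2609 \right)}} = \frac{1199025}{\frac{88834}{3} + \frac{2609^{2}}{3} + \frac{1642}{3} \cdot 2609} = \frac{1199025}{\frac{88834}{3} + \frac{1}{3} \cdot 6806881 + \frac{4283978}{3}} = \frac{1199025}{\frac{88834}{3} + \frac{6806881}{3} + \frac{4283978}{3}} = \frac{1199025}{\frac{11179693}{3}} = 1199025 \cdot \frac{3}{11179693} = \frac{3597075}{11179693}$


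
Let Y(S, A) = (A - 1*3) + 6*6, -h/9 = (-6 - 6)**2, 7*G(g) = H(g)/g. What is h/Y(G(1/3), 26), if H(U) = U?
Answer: -1296/59 ≈ -21.966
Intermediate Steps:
G(g) = 1/7 (G(g) = (g/g)/7 = (1/7)*1 = 1/7)
h = -1296 (h = -9*(-6 - 6)**2 = -9*(-12)**2 = -9*144 = -1296)
Y(S, A) = 33 + A (Y(S, A) = (A - 3) + 36 = (-3 + A) + 36 = 33 + A)
h/Y(G(1/3), 26) = -1296/(33 + 26) = -1296/59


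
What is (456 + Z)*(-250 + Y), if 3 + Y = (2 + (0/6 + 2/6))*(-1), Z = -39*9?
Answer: -26810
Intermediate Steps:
Z = -351
Y = -16/3 (Y = -3 + (2 + (0/6 + 2/6))*(-1) = -3 + (2 + (0*(⅙) + 2*(⅙)))*(-1) = -3 + (2 + (0 + ⅓))*(-1) = -3 + (2 + ⅓)*(-1) = -3 + (7/3)*(-1) = -3 - 7/3 = -16/3 ≈ -5.3333)
(456 + Z)*(-250 + Y) = (456 - 351)*(-250 - 16/3) = 105*(-766/3) = -26810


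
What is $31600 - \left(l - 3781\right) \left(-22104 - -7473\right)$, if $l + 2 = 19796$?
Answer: $234317803$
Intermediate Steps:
$l = 19794$ ($l = -2 + 19796 = 19794$)
$31600 - \left(l - 3781\right) \left(-22104 - -7473\right) = 31600 - \left(19794 - 3781\right) \left(-22104 - -7473\right) = 31600 - 16013 \left(-22104 + \left(-922 + 8395\right)\right) = 31600 - 16013 \left(-22104 + 7473\right) = 31600 - 16013 \left(-14631\right) = 31600 - -234286203 = 31600 + 234286203 = 234317803$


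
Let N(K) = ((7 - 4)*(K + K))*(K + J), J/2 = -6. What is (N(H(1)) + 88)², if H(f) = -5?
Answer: 357604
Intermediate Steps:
J = -12 (J = 2*(-6) = -12)
N(K) = 6*K*(-12 + K) (N(K) = ((7 - 4)*(K + K))*(K - 12) = (3*(2*K))*(-12 + K) = (6*K)*(-12 + K) = 6*K*(-12 + K))
(N(H(1)) + 88)² = (6*(-5)*(-12 - 5) + 88)² = (6*(-5)*(-17) + 88)² = (510 + 88)² = 598² = 357604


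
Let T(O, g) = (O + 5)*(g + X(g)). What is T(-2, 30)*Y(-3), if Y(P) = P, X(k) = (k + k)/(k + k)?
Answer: -279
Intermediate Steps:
X(k) = 1 (X(k) = (2*k)/((2*k)) = (2*k)*(1/(2*k)) = 1)
T(O, g) = (1 + g)*(5 + O) (T(O, g) = (O + 5)*(g + 1) = (5 + O)*(1 + g) = (1 + g)*(5 + O))
T(-2, 30)*Y(-3) = (5 - 2 + 5*30 - 2*30)*(-3) = (5 - 2 + 150 - 60)*(-3) = 93*(-3) = -279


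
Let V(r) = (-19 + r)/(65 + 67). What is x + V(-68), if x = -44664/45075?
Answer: -1090797/661100 ≈ -1.6500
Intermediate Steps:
x = -14888/15025 (x = -44664*1/45075 = -14888/15025 ≈ -0.99088)
V(r) = -19/132 + r/132 (V(r) = (-19 + r)/132 = (-19 + r)*(1/132) = -19/132 + r/132)
x + V(-68) = -14888/15025 + (-19/132 + (1/132)*(-68)) = -14888/15025 + (-19/132 - 17/33) = -14888/15025 - 29/44 = -1090797/661100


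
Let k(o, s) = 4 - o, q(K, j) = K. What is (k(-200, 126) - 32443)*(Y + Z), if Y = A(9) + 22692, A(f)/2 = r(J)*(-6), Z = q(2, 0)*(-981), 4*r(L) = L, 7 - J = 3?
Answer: -667927602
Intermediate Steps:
J = 4 (J = 7 - 1*3 = 7 - 3 = 4)
r(L) = L/4
Z = -1962 (Z = 2*(-981) = -1962)
A(f) = -12 (A(f) = 2*(((¼)*4)*(-6)) = 2*(1*(-6)) = 2*(-6) = -12)
Y = 22680 (Y = -12 + 22692 = 22680)
(k(-200, 126) - 32443)*(Y + Z) = ((4 - 1*(-200)) - 32443)*(22680 - 1962) = ((4 + 200) - 32443)*20718 = (204 - 32443)*20718 = -32239*20718 = -667927602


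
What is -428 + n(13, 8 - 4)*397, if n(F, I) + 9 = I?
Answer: -2413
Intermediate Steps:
n(F, I) = -9 + I
-428 + n(13, 8 - 4)*397 = -428 + (-9 + (8 - 4))*397 = -428 + (-9 + 4)*397 = -428 - 5*397 = -428 - 1985 = -2413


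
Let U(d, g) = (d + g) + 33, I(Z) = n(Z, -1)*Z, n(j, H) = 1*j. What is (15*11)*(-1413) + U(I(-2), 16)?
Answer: -233092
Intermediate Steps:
n(j, H) = j
I(Z) = Z**2 (I(Z) = Z*Z = Z**2)
U(d, g) = 33 + d + g
(15*11)*(-1413) + U(I(-2), 16) = (15*11)*(-1413) + (33 + (-2)**2 + 16) = 165*(-1413) + (33 + 4 + 16) = -233145 + 53 = -233092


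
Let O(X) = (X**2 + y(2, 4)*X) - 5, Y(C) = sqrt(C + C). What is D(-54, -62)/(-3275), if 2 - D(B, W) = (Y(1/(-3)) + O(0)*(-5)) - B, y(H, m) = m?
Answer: 77/3275 + I*sqrt(6)/9825 ≈ 0.023511 + 0.00024931*I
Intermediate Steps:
Y(C) = sqrt(2)*sqrt(C) (Y(C) = sqrt(2*C) = sqrt(2)*sqrt(C))
O(X) = -5 + X**2 + 4*X (O(X) = (X**2 + 4*X) - 5 = -5 + X**2 + 4*X)
D(B, W) = -23 + B - I*sqrt(6)/3 (D(B, W) = 2 - ((sqrt(2)*sqrt(1/(-3)) + (-5 + 0**2 + 4*0)*(-5)) - B) = 2 - ((sqrt(2)*sqrt(-1/3) + (-5 + 0 + 0)*(-5)) - B) = 2 - ((sqrt(2)*(I*sqrt(3)/3) - 5*(-5)) - B) = 2 - ((I*sqrt(6)/3 + 25) - B) = 2 - ((25 + I*sqrt(6)/3) - B) = 2 - (25 - B + I*sqrt(6)/3) = 2 + (-25 + B - I*sqrt(6)/3) = -23 + B - I*sqrt(6)/3)
D(-54, -62)/(-3275) = (-23 - 54 - I*sqrt(6)/3)/(-3275) = (-77 - I*sqrt(6)/3)*(-1/3275) = 77/3275 + I*sqrt(6)/9825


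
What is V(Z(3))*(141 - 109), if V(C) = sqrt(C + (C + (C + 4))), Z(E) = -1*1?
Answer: 32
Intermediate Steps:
Z(E) = -1
V(C) = sqrt(4 + 3*C) (V(C) = sqrt(C + (C + (4 + C))) = sqrt(C + (4 + 2*C)) = sqrt(4 + 3*C))
V(Z(3))*(141 - 109) = sqrt(4 + 3*(-1))*(141 - 109) = sqrt(4 - 3)*32 = sqrt(1)*32 = 1*32 = 32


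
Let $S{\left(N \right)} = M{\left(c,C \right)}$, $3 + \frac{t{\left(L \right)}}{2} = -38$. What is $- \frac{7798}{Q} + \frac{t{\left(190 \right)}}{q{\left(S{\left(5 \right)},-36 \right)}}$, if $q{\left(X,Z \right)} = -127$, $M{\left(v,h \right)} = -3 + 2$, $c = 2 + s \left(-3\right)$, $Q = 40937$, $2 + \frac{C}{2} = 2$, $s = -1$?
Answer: $\frac{2366488}{5198999} \approx 0.45518$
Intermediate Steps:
$C = 0$ ($C = -4 + 2 \cdot 2 = -4 + 4 = 0$)
$t{\left(L \right)} = -82$ ($t{\left(L \right)} = -6 + 2 \left(-38\right) = -6 - 76 = -82$)
$c = 5$ ($c = 2 - -3 = 2 + 3 = 5$)
$M{\left(v,h \right)} = -1$
$S{\left(N \right)} = -1$
$- \frac{7798}{Q} + \frac{t{\left(190 \right)}}{q{\left(S{\left(5 \right)},-36 \right)}} = - \frac{7798}{40937} - \frac{82}{-127} = \left(-7798\right) \frac{1}{40937} - - \frac{82}{127} = - \frac{7798}{40937} + \frac{82}{127} = \frac{2366488}{5198999}$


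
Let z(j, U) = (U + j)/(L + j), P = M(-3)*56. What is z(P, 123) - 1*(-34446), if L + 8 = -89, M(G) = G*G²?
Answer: 55425003/1609 ≈ 34447.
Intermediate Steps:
M(G) = G³
L = -97 (L = -8 - 89 = -97)
P = -1512 (P = (-3)³*56 = -27*56 = -1512)
z(j, U) = (U + j)/(-97 + j)
z(P, 123) - 1*(-34446) = (123 - 1512)/(-97 - 1512) - 1*(-34446) = -1389/(-1609) + 34446 = -1/1609*(-1389) + 34446 = 1389/1609 + 34446 = 55425003/1609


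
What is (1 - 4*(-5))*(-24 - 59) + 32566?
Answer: 30823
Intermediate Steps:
(1 - 4*(-5))*(-24 - 59) + 32566 = (1 + 20)*(-83) + 32566 = 21*(-83) + 32566 = -1743 + 32566 = 30823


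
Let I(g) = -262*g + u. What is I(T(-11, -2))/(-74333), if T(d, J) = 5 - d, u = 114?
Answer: 4078/74333 ≈ 0.054861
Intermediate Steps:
I(g) = 114 - 262*g (I(g) = -262*g + 114 = 114 - 262*g)
I(T(-11, -2))/(-74333) = (114 - 262*(5 - 1*(-11)))/(-74333) = (114 - 262*(5 + 11))*(-1/74333) = (114 - 262*16)*(-1/74333) = (114 - 4192)*(-1/74333) = -4078*(-1/74333) = 4078/74333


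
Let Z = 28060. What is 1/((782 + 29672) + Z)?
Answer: 1/58514 ≈ 1.7090e-5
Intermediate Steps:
1/((782 + 29672) + Z) = 1/((782 + 29672) + 28060) = 1/(30454 + 28060) = 1/58514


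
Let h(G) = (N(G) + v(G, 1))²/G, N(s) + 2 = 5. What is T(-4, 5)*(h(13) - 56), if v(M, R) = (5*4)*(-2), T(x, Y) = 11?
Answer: 7051/13 ≈ 542.38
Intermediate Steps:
v(M, R) = -40 (v(M, R) = 20*(-2) = -40)
N(s) = 3 (N(s) = -2 + 5 = 3)
h(G) = 1369/G (h(G) = (3 - 40)²/G = (-37)²/G = 1369/G)
T(-4, 5)*(h(13) - 56) = 11*(1369/13 - 56) = 11*(641/13) = 7051/13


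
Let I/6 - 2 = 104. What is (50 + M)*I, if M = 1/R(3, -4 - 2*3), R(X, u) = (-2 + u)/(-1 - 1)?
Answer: 31906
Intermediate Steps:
I = 636 (I = 12 + 6*104 = 12 + 624 = 636)
R(X, u) = 1 - u/2 (R(X, u) = (-2 + u)/(-2) = (-2 + u)*(-1/2) = 1 - u/2)
M = 1/6 (M = 1/(1 - (-4 - 2*3)/2) = 1/(1 - (-4 - 6)/2) = 1/(1 - 1/2*(-10)) = 1/(1 + 5) = 1/6 ≈ 0.16667)
(50 + M)*I = (50 + 1/6)*636 = (301/6)*636 = 31906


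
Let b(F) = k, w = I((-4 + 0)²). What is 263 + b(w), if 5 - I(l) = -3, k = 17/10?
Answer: 2647/10 ≈ 264.70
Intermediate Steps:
k = 17/10 (k = 17*(⅒) = 17/10 ≈ 1.7000)
I(l) = 8 (I(l) = 5 - 1*(-3) = 5 + 3 = 8)
w = 8
b(F) = 17/10
263 + b(w) = 263 + 17/10 = 2647/10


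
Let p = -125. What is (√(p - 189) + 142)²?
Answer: (142 + I*√314)² ≈ 19850.0 + 5032.5*I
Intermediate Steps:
(√(p - 189) + 142)² = (√(-125 - 189) + 142)² = (√(-314) + 142)² = (I*√314 + 142)² = (142 + I*√314)²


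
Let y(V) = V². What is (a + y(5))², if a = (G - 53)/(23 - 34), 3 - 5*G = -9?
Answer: 21904/25 ≈ 876.16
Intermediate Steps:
G = 12/5 (G = ⅗ - ⅕*(-9) = ⅗ + 9/5 = 12/5 ≈ 2.4000)
a = 23/5 (a = (12/5 - 53)/(23 - 34) = -253/5/(-11) = -253/5*(-1/11) = 23/5 ≈ 4.6000)
(a + y(5))² = (23/5 + 5²)² = (23/5 + 25)² = (148/5)² = 21904/25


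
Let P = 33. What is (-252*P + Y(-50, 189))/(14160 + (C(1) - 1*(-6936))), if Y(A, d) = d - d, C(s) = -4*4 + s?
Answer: -2772/7027 ≈ -0.39448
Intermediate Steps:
C(s) = -16 + s
Y(A, d) = 0
(-252*P + Y(-50, 189))/(14160 + (C(1) - 1*(-6936))) = (-252*33 + 0)/(14160 + ((-16 + 1) - 1*(-6936))) = (-8316 + 0)/(14160 + (-15 + 6936)) = -8316/(14160 + 6921) = -8316/21081 = -8316*1/21081 = -2772/7027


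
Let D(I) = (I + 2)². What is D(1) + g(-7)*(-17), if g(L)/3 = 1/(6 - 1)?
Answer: -6/5 ≈ -1.2000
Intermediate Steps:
D(I) = (2 + I)²
g(L) = ⅗ (g(L) = 3/(6 - 1) = 3/5 = 3*(⅕) = ⅗)
D(1) + g(-7)*(-17) = (2 + 1)² + (⅗)*(-17) = 3² - 51/5 = 9 - 51/5 = -6/5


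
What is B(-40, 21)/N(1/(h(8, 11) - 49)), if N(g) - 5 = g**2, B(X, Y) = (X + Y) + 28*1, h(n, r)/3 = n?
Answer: 1875/1042 ≈ 1.7994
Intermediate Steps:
h(n, r) = 3*n
B(X, Y) = 28 + X + Y (B(X, Y) = (X + Y) + 28 = 28 + X + Y)
N(g) = 5 + g**2
B(-40, 21)/N(1/(h(8, 11) - 49)) = (28 - 40 + 21)/(5 + (1/(3*8 - 49))**2) = 9/(5 + (1/(24 - 49))**2) = 9/(5 + (1/(-25))**2) = 9/(5 + (-1/25)**2) = 9/(5 + 1/625) = 9/(3126/625) = 9*(625/3126) = 1875/1042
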